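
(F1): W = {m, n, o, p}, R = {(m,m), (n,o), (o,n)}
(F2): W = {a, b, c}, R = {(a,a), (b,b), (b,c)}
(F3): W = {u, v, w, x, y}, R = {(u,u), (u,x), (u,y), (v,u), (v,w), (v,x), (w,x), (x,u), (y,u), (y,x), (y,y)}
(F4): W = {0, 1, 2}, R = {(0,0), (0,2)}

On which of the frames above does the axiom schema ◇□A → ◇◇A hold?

(F1), (F3)

This is the axiom for a generalized confluence (Geach) condition; its first-order frame correspondent is ∀x ∀y (xRy → ∃w (yRw ∧ xR²w)).
(F1): holds.
(F2): fails — bRc but no w with cRw and bR²w.
(F3): holds.
(F4): fails — 0R2 but no w with 2Rw and 0R²w.
Valid on: (F1), (F3).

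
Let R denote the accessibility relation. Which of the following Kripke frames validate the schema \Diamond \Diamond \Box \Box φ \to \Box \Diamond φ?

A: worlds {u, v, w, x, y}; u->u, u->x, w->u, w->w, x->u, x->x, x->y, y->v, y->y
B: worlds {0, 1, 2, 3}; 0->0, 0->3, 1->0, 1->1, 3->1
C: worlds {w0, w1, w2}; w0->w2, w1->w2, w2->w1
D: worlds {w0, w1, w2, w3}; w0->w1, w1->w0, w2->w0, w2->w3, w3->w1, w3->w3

The schema corresponds to a generalized confluence (Geach) condition: \forall x \forall y \forall z ((x R^2 y \wedge xRz) \to \exists w (y R^2 w \wedge zRw)).
A: fails — uR²y, uRu but no t with yR²t and uRt.
B: condition met.
C: condition met.
D: fails — w3R²w0, w3Rw3 but no w with w0R²w and w3Rw.

B, C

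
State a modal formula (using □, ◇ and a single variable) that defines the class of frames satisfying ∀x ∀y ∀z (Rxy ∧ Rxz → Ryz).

The condition is the Euclidean property. The 5 schema ◇p → □◇p defines it.
Suppose ◇p→□◇p is valid. Take Rxy, Rxz and set V(p)={y}. Then ◇p at x, so □◇p at x, so ◇p at z, so some w with Rzw has p; w=y, i.e. Rzy. By symmetry of the argument, Ryz.

◇p → □◇p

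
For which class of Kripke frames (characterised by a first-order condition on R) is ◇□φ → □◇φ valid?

This schema is the .2 axiom.
It corresponds to convergence: ∀x ∀y ∀z (Rxy ∧ Rxz → ∃w (Ryw ∧ Rzw)).

convergence: ∀x ∀y ∀z (Rxy ∧ Rxz → ∃w (Ryw ∧ Rzw))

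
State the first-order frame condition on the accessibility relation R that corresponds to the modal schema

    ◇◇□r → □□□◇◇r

This is a Sahlqvist (Geach-type) schema ◇^2□^1r → □^3◇^2r.
Minimal-valuation argument: fix x; take any y with xR^2y and any z with xR^3z. Set V(r) to the set of worlds R-reachable from y in exactly 1 step. Then □^1r holds at y, so the antecedent holds at x; validity forces ◇^2r at z, giving a w with zR^2w and yR^1w.
First-order correspondent: ∀x ∀y ∀z ((xR²y ∧ xR³z) → ∃w (yRw ∧ zR²w)).

∀x ∀y ∀z ((xR²y ∧ xR³z) → ∃w (yRw ∧ zR²w))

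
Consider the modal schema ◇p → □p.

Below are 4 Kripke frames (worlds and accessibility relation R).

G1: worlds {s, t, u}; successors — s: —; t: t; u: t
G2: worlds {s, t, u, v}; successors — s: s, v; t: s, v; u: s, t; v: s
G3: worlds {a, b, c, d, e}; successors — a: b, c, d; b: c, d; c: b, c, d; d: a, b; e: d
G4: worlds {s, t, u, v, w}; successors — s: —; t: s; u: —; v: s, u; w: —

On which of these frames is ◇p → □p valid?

This is the axiom for partial functionality; its first-order frame correspondent is ∀x ∀y ∀z (Rxy ∧ Rxz → y = z).
G1: holds.
G2: fails — s sees both s and v.
G3: fails — a sees both b and c.
G4: fails — v sees both s and u.
Valid on: G1.

G1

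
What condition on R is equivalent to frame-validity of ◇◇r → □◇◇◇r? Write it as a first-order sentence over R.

∀x ∀y ∀z ((xR²y ∧ xRz) → ∃w (y = w ∧ zR³w))

This is a Sahlqvist (Geach-type) schema ◇^2□^0r → □^1◇^3r.
First-order correspondent: ∀x ∀y ∀z ((xR²y ∧ xRz) → ∃w (y = w ∧ zR³w)).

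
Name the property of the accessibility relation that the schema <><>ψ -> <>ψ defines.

Replacing ψ by ¬ψ and contraposing gives the equivalent schema □ψ → □□ψ.
Suppose □ψ→□□ψ is valid. Take Rxy, Ryz and set V(ψ)={w : Rxw}. Then □ψ at x, so □□ψ at x, so □ψ at y, so ψ at z, i.e. Rxz.
The converse is a direct semantic check.
Frame condition: forall x forall y forall z (Rxy & Ryz -> Rxz).

Transitivity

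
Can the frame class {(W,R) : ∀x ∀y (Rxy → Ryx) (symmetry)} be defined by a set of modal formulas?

Yes, by p → □◇p

The condition is symmetry. A defining modal formula is p → □◇p.
Suppose p→□◇p is valid. Take Rxy and set V(p)={x}. Then p at x, so □◇p at x, so ◇p at y, so some z with Ryz has p; z=x, i.e. Ryx.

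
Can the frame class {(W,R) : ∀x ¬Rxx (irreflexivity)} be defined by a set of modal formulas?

No — not modally definable

Any modally definable frame class is closed under surjective bounded morphisms.
The 3-cycle (worlds s,t,u with s→t→u→s) is irreflexive, and the map sending every world to a single reflexive point • is a surjective bounded morphism (forth: every edge maps to (•,•); back: every world has a successor). So any modal formula valid on the 3-cycle is also valid on the reflexive point, which is not irreflexive.
Hence irreflexivity is not modally definable.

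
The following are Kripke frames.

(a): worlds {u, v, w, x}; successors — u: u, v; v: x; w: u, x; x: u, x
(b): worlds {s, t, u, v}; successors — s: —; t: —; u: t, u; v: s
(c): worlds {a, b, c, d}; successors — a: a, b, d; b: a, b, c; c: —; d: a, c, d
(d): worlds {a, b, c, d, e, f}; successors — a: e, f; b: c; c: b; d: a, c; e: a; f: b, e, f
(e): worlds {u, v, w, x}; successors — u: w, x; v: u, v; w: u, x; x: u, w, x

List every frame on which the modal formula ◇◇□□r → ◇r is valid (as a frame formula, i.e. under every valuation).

(a), (e)

This is the axiom for a generalized confluence (Geach) condition; its first-order frame correspondent is ∀x ∀y (xR²y → ∃w (yR²w ∧ xRw)).
(a): satisfies the condition.
(b): fails — uR²t but no w with tR²w and uRw.
(c): fails — aR²c but no w with cR²w and aRw.
(d): fails — aR²b but no w with bR²w and aRw.
(e): satisfies the condition.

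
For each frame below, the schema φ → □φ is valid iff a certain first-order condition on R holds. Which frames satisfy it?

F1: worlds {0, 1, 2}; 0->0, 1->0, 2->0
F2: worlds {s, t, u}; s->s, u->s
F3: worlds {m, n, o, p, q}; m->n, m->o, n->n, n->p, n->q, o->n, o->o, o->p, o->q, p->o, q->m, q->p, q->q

none

This is the axiom for a generalized confluence (Geach) condition; its first-order frame correspondent is ∀x ∀z (xRz → ∃w (x = w ∧ z = w)).
F1: fails — 1R0 but 1 ≠ 0.
F2: fails — uRs but u ≠ s.
F3: fails — mRn but m ≠ n.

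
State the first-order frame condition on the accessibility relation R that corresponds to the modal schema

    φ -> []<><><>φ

forall x forall z (xRz -> exists w (x = w & z R^3 w))

This is a Sahlqvist (Geach-type) schema ◇^0□^0φ → □^1◇^3φ.
First-order correspondent: forall x forall z (xRz -> exists w (x = w & z R^3 w)).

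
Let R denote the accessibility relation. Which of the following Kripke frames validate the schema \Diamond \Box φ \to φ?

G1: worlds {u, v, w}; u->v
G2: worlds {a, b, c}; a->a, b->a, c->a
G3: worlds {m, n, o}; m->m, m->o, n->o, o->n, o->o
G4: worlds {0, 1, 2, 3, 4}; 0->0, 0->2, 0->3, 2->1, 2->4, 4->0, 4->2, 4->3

The schema corresponds to symmetry: \forall x \forall y (Rxy \to Ryx).
G1: fails — Ruv but not Rvu.
G2: fails — Rca but not Rac.
G3: fails — Rmo but not Rom.
G4: fails — R02 but not R20.

none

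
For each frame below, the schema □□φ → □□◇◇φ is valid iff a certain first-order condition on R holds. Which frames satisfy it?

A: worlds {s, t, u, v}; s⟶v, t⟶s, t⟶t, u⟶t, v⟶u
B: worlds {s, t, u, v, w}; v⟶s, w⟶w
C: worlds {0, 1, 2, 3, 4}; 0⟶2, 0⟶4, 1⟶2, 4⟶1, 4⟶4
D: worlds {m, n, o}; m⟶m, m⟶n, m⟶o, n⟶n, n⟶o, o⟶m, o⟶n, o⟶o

B, D

The schema corresponds to a generalized confluence (Geach) condition: ∀x ∀z (xR²z → ∃w (xR²w ∧ zR²w)).
A: fails — sR²u but no w with sR²w and uR²w.
B: holds.
C: fails — 0R²1 but no w with 0R²w and 1R²w.
D: holds.
Valid on: B, D.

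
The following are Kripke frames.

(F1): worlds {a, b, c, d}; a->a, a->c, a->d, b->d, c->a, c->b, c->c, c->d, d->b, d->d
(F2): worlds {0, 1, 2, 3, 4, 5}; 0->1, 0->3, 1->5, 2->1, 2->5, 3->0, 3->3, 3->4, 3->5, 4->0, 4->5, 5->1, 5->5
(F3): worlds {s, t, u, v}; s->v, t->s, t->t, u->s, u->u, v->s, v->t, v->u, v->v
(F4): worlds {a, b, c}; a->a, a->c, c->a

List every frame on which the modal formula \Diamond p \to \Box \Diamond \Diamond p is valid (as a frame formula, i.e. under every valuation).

(F4)

This is the axiom for a generalized confluence (Geach) condition; its first-order frame correspondent is \forall x \forall y \forall z ((xRy \wedge xRz) \to \exists w (y = w \wedge z R^2 w)).
(F1): fails — aRa, aRd but no w with a=w and dR²w.
(F2): fails — 0R3, 0R1 but no w with 3=w and 1R²w.
(F3): fails — vRt, vRu but no w with t=w and uR²w.
(F4): satisfies the condition.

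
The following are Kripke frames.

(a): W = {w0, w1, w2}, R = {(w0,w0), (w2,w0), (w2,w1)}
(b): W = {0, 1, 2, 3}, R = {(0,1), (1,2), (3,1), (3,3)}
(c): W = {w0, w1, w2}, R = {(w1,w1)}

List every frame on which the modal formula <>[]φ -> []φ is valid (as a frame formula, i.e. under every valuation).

Frame correspondent (Sahlqvist): forall x forall y forall z (Rxy & Rxz -> Ryz) — i.e. the Euclidean property.
(a): fails — Rw2w0 and Rw2w1 but not Rw0w1.
(b): fails — R01 and R01 but not R11.
(c): satisfies the condition.
Valid on: (c).

(c)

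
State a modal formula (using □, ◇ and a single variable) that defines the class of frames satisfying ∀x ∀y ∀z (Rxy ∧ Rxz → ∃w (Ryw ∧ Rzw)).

◇□s → □◇s

The condition is convergence. The .2 schema ◇□s → □◇s defines it.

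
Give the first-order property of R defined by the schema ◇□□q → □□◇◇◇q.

∀x ∀y ∀z ((xRy ∧ xR²z) → ∃w (yR²w ∧ zR³w))

This is a Sahlqvist (Geach-type) schema ◇^1□^2q → □^2◇^3q.
Minimal-valuation argument: fix x; take any y with xR^1y and any z with xR^2z. Set V(q) to the set of worlds R-reachable from y in exactly 2 steps. Then □^2q holds at y, so the antecedent holds at x; validity forces ◇^3q at z, giving a w with zR^3w and yR^2w.
First-order correspondent: ∀x ∀y ∀z ((xRy ∧ xR²z) → ∃w (yR²w ∧ zR³w)).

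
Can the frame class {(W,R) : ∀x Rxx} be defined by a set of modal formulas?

This is a Sahlqvist condition; the T axiom □q → q defines it.

Yes — defined by □q → q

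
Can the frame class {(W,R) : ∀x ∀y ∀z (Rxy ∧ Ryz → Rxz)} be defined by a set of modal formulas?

This is a Sahlqvist condition; the 4 axiom □q → □□q defines it.
Suppose □q→□□q is valid. Take Rxy, Ryz and set V(q)={w : Rxw}. Then □q at x, so □□q at x, so □q at y, so q at z, i.e. Rxz.

Yes, by □q → □□q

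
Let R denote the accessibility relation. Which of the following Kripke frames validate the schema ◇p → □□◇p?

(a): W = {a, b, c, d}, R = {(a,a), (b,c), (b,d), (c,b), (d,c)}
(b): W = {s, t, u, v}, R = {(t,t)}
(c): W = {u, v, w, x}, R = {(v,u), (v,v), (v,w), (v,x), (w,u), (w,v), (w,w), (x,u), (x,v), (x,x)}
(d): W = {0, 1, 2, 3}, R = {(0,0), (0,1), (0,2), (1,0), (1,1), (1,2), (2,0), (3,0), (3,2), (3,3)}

(b)

This is the axiom for a generalized confluence (Geach) condition; its first-order frame correspondent is ∀x ∀y ∀z ((xRy ∧ xR²z) → ∃w (y = w ∧ zRw)).
(a): fails — bRc, bR²c but no w with c=w and cRw.
(b): ✓.
(c): fails — vRu, vR²u but no t with u=t and uRt.
(d): fails — 0R1, 0R²2 but no w with 1=w and 2Rw.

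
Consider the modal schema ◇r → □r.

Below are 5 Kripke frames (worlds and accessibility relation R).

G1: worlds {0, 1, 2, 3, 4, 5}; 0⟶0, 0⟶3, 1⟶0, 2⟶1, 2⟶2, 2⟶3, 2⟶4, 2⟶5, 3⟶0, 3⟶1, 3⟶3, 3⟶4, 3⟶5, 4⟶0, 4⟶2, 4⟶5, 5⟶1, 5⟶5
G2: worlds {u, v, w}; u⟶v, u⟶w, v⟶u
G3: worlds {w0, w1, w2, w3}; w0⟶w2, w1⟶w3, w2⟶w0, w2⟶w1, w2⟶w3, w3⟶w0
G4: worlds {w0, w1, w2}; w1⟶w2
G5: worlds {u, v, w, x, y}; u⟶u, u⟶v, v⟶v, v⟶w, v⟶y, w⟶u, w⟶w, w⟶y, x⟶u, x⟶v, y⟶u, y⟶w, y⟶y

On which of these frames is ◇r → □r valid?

The schema corresponds to partial functionality: ∀x ∀y ∀z (Rxy ∧ Rxz → y = z).
G1: fails — 0 sees both 0 and 3.
G2: fails — u sees both v and w.
G3: fails — w2 sees both w0 and w1.
G4: holds.
G5: fails — u sees both u and v.
Valid on: G4.

G4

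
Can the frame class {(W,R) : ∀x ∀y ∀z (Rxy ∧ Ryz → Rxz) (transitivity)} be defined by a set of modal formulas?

Yes — defined by □p → □□p

The condition is transitivity. A defining modal formula is □p → □□p.
Suppose □p→□□p is valid. Take Rxy, Ryz and set V(p)={w : Rxw}. Then □p at x, so □□p at x, so □p at y, so p at z, i.e. Rxz.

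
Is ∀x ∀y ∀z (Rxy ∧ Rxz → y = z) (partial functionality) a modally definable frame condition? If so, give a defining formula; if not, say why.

This is a Sahlqvist condition; the CD axiom ◇q → □q defines it.
Suppose ◇q→□q is valid. Take Rxy, Rxz and set V(q)={y}. Then ◇q at x, so □q at x, so q at z, i.e. z=y.

Yes, by ◇q → □q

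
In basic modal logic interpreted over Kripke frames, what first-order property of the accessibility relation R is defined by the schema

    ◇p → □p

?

partial functionality: ∀x ∀y ∀z (Rxy ∧ Rxz → y = z)

This is the CD axiom.
Its frame correspondent is partial functionality — ∀x ∀y ∀z (Rxy ∧ Rxz → y = z).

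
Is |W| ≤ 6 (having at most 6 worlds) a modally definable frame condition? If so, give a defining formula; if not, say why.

Modal frame validity is preserved under disjoint unions.
Any modal formula valid on each of 7 disjoint one-world frames is valid on their disjoint union (validity is preserved under disjoint unions). Each one-world frame has |W|=1≤6, but the union has |W|=7.
So no modal formula (or set of formulas) defines exactly the |W|≤6 frames.

No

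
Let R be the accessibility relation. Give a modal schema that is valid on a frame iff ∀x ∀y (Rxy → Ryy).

A defining formula is □(□ψ → ψ) (the T□ axiom).
Suppose □(□ψ→ψ) is valid. Take Rxy and set V(ψ)={w : Ryw}. Then at y, □ψ holds; since □(□ψ→ψ) at x, □ψ→ψ at y, so ψ at y, i.e. Ryy.

□(□ψ → ψ)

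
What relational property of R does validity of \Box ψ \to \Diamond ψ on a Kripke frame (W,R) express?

seriality

This is the D axiom.
Its frame correspondent is seriality — \forall x \exists y Rxy.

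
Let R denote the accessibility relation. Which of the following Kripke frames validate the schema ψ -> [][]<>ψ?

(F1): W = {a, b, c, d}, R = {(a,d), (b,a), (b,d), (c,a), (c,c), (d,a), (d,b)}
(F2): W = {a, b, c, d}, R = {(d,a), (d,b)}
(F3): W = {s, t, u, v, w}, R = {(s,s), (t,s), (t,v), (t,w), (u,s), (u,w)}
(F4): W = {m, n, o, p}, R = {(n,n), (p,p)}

Frame correspondent (Sahlqvist): forall x forall z (x R^2 z -> exists w (x = w & zRw)) — i.e. a generalized confluence (Geach) condition.
(F1): fails — aR²a but no w with a=w and aRw.
(F2): ✓.
(F3): fails — tR²s but no w* with t=w* and sRw*.
(F4): ✓.
Valid on: (F2), (F4).

(F2), (F4)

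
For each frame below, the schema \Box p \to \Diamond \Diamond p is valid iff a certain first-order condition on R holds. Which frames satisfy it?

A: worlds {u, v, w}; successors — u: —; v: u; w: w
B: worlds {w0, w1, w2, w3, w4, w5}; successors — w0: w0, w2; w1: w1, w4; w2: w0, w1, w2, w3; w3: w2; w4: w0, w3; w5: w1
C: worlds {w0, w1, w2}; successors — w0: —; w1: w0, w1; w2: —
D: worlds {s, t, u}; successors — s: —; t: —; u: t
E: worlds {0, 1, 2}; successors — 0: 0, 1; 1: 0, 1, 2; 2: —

This is the axiom for a generalized confluence (Geach) condition; its first-order frame correspondent is \forall x \exists w (xRw \wedge x R^2 w).
A: fails — at u but no t with uRt and uR²t.
B: condition met.
C: fails — at w0 but no w with w0Rw and w0R²w.
D: fails — at s but no w with sRw and sR²w.
E: fails — at 2 but no w with 2Rw and 2R²w.
Valid on: B.

B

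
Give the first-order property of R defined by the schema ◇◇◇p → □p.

∀x ∀y ∀z ((xR³y ∧ xRz) → ∃w (y = w ∧ z = w))

This is a Sahlqvist (Geach-type) schema ◇^3□^0p → □^1◇^0p.
First-order correspondent: ∀x ∀y ∀z ((xR³y ∧ xRz) → ∃w (y = w ∧ z = w)).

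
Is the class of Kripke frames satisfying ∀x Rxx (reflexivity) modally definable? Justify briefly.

The condition is reflexivity. A defining modal formula is □p → p.
Suppose □p→p is valid. At any x set V(p)={w : Rxw}. Then □p holds at x, so p holds at x, i.e. Rxx.

Yes, by □p → p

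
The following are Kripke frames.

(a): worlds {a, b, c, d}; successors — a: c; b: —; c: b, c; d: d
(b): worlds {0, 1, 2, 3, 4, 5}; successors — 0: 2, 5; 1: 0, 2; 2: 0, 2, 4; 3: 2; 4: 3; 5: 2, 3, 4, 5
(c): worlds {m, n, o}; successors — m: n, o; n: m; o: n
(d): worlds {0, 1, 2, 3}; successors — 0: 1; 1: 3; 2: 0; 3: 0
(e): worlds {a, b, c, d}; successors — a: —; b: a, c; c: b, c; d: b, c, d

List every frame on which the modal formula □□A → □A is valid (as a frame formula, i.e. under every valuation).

Frame correspondent (Sahlqvist): ∀x ∀y (Rxy → ∃z (Rxz ∧ Rzy)) — i.e. density.
(a): ✓.
(b): fails — R43 but no z with R4z and Rz3.
(c): fails — Rnm but no z with Rnz and Rzm.
(d): fails — R01 but no z with R0z and Rz1.
(e): fails — Rba but no z with Rbz and Rza.

(a)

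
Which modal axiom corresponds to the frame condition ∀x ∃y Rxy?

The condition is seriality. The D schema □ψ → ◇ψ defines it.
Suppose □ψ→◇ψ is valid. At any x set V(ψ)=W. Then □ψ at x, so ◇ψ at x, so x has a successor.

□ψ → ◇ψ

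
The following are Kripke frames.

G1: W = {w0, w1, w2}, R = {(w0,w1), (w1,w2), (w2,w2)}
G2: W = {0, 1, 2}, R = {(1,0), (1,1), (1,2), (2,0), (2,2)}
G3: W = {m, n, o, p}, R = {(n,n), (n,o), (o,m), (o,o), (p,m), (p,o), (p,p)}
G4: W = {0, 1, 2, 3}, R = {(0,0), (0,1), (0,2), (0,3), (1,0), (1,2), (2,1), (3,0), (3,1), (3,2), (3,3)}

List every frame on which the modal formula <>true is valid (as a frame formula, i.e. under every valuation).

G1, G4

The schema corresponds to seriality: forall x exists y Rxy.
G1: condition met.
G2: fails — world 0 has no successor.
G3: fails — world m has no successor.
G4: condition met.
Valid on: G1, G4.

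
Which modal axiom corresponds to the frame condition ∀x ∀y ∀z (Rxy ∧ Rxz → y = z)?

A defining formula is ◇s → □s (the CD axiom).
Suppose ◇s→□s is valid. Take Rxy, Rxz and set V(s)={y}. Then ◇s at x, so □s at x, so s at z, i.e. z=y.

◇s → □s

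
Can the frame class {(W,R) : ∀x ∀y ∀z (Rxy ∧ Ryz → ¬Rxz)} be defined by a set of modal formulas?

If a class were modally definable it would be closed under surjective bounded morphisms (Goldblatt–Thomason).
The 7-cycle (worlds a,b,c,d,e,f,g with a→b→c→d→e→f→g→a) is intransitive. Mapping every world to a single reflexive point • is a surjective bounded morphism; the reflexive point is not intransitive (R••∧R•• but R••).
So no modal formula (or set of formulas) defines exactly the intransitive frames.

Not modally definable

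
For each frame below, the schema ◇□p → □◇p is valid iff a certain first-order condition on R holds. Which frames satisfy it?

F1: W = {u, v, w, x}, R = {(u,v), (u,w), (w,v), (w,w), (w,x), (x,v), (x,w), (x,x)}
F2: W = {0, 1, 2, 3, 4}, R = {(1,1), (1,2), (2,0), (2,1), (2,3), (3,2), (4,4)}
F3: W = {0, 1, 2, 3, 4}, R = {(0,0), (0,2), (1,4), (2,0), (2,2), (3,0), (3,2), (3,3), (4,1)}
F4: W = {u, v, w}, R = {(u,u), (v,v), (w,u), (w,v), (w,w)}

F3

The schema corresponds to convergence: ∀x ∀y ∀z (Rxy ∧ Rxz → ∃w (Ryw ∧ Rzw)).
F1: fails — Ruv and Ruv but v and v have no common successor.
F2: fails — R23 and R20 but 3 and 0 have no common successor.
F3: holds.
F4: fails — Rwu and Rwv but u and v have no common successor.
Valid on: F3.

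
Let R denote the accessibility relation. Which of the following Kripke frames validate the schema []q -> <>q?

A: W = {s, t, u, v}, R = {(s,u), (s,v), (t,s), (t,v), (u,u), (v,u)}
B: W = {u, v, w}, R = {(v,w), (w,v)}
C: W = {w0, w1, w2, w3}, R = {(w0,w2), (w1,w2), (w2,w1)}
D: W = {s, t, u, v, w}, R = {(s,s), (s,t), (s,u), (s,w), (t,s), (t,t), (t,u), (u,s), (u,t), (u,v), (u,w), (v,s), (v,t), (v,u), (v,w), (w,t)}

Frame correspondent (Sahlqvist): forall x exists y Rxy — i.e. seriality.
A: ✓.
B: fails — world u has no successor.
C: fails — world w3 has no successor.
D: ✓.

A, D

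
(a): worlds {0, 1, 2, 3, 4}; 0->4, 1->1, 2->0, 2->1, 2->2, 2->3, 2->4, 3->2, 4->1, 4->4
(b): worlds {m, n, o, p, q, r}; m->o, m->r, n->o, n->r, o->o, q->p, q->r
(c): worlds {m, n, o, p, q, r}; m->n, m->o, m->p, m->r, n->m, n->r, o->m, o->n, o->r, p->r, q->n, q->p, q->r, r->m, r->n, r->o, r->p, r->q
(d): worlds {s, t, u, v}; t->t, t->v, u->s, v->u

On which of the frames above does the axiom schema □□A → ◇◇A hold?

Frame correspondent (Sahlqvist): ∀x ∃w (xR²w ∧ xR²w) — i.e. a generalized confluence (Geach) condition.
(a): satisfies the condition.
(b): fails — at p but no w with pR²w and pR²w.
(c): satisfies the condition.
(d): fails — at s but no w with sR²w and sR²w.

(a), (c)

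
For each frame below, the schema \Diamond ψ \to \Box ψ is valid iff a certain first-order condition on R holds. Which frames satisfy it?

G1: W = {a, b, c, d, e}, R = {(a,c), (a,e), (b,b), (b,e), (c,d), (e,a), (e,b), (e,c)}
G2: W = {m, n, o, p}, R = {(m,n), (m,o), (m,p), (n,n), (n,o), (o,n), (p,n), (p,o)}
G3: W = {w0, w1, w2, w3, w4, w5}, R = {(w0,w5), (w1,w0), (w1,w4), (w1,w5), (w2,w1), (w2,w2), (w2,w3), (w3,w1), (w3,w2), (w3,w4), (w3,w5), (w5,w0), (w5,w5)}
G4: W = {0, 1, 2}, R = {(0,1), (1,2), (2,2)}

G4

Frame correspondent (Sahlqvist): \forall x \forall y \forall z (Rxy \wedge Rxz \to y = z) — i.e. partial functionality.
G1: fails — a sees both c and e.
G2: fails — m sees both n and o.
G3: fails — w1 sees both w0 and w4.
G4: ✓.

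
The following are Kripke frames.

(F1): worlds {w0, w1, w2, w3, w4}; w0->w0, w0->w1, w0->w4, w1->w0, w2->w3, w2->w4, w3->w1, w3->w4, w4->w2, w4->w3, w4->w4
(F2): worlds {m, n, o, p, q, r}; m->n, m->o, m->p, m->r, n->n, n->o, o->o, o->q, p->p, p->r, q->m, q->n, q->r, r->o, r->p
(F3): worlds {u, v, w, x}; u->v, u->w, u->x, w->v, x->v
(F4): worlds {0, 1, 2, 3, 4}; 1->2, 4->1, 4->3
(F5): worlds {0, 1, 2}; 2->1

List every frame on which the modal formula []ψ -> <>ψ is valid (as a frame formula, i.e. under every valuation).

(F1), (F2)

Frame correspondent (Sahlqvist): forall x exists y Rxy — i.e. seriality.
(F1): holds.
(F2): holds.
(F3): fails — world v has no successor.
(F4): fails — world 0 has no successor.
(F5): fails — world 0 has no successor.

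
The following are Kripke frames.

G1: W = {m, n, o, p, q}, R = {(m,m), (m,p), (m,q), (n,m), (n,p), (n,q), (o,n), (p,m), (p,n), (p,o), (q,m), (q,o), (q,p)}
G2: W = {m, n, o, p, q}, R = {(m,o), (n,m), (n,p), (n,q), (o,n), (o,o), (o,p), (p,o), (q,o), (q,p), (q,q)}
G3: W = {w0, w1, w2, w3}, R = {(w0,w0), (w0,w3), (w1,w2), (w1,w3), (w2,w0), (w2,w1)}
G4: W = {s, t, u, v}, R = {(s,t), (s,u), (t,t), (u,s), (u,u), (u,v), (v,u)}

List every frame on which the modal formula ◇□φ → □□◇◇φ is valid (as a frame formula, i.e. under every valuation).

G2

Frame correspondent (Sahlqvist): ∀x ∀y ∀z ((xRy ∧ xR²z) → ∃w (yRw ∧ zR²w)) — i.e. a generalized confluence (Geach) condition.
G1: fails — qRo, qR²o but no w with oRw and oR²w.
G2: satisfies the condition.
G3: fails — w0Rw0, w0R²w3 but no w with w0Rw and w3R²w.
G4: fails — sRt, sR²v but no w with tRw and vR²w.
Valid on: G2.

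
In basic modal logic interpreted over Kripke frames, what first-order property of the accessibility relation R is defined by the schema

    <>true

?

◇⊤ holds at w iff w has a successor, so frame-validity of ◇⊤ is exactly seriality. Equivalently via □ψ → ◇ψ:
Suppose □ψ→◇ψ is valid. At any x set V(ψ)=W. Then □ψ at x, so ◇ψ at x, so x has a successor.
Conversely, on a frame with seriality the schema holds at every world under every valuation.
Frame condition: forall x exists y Rxy.

seriality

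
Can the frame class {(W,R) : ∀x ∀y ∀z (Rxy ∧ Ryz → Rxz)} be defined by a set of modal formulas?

Yes — defined by □p → □□p

Yes: it is transitivity, defined by the 4 schema □p → □□p.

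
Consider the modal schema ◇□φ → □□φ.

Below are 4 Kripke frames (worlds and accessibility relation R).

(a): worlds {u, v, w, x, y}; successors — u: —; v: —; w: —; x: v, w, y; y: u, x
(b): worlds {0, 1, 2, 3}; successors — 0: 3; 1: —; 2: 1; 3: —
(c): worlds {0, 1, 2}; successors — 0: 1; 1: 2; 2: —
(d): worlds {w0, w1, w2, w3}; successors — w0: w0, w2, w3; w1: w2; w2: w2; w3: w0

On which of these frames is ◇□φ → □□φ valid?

This is the axiom for a generalized confluence (Geach) condition; its first-order frame correspondent is ∀x ∀y ∀z ((xRy ∧ xR²z) → ∃w (yRw ∧ z = w)).
(a): fails — xRv, xR²u but no t with vRt and u=t.
(b): ✓.
(c): ✓.
(d): fails — w0Rw2, w0R²w0 but no w with w2Rw and w0=w.

(b), (c)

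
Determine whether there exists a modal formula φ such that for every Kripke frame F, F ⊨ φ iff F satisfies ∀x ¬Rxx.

Not definable by any modal formula

Any modally definable frame class is closed under surjective bounded morphisms.
The 4-cycle (worlds a,b,c,d with a→b→c→d→a) is irreflexive, and the map sending every world to a single reflexive point • is a surjective bounded morphism (forth: every edge maps to (•,•); back: every world has a successor). So any modal formula valid on the 4-cycle is also valid on the reflexive point, which is not irreflexive.
Hence irreflexivity is not modally definable.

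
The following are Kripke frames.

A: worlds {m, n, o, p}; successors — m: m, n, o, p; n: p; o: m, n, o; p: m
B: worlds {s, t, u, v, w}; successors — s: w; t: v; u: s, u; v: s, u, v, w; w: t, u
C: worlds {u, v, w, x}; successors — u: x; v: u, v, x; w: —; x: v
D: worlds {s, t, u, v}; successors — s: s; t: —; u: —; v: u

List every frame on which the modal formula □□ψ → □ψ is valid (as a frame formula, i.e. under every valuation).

none

This is the axiom for density; its first-order frame correspondent is ∀x ∀y (Rxy → ∃z (Rxz ∧ Rzy)).
A: fails — Rnp but no z with Rnz and Rzp.
B: fails — Rwt but no z with Rwz and Rzt.
C: fails — Rux but no z with Ruz and Rzx.
D: fails — Rvu but no z with Rvz and Rzu.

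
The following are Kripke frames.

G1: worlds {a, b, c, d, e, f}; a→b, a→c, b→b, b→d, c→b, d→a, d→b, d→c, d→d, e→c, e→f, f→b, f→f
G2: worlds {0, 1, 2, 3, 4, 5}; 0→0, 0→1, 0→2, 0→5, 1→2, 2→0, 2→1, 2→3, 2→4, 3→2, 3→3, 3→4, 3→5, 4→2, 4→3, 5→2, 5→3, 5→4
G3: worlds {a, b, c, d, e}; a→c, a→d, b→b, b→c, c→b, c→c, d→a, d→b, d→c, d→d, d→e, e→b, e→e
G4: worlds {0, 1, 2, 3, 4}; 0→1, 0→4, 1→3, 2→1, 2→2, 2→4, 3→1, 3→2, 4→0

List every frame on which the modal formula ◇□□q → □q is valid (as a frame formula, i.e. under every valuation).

The schema corresponds to a generalized confluence (Geach) condition: ∀x ∀y ∀z ((xRy ∧ xRz) → ∃w (yR²w ∧ z = w)).
G1: fails — aRc, aRc but no w with cR²w and c=w.
G2: fails — 0R1, 0R2 but no w with 1R²w and 2=w.
G3: fails — aRc, aRd but no w with cR²w and d=w.
G4: fails — 0R1, 0R4 but no w with 1R²w and 4=w.
Valid on no frame.

none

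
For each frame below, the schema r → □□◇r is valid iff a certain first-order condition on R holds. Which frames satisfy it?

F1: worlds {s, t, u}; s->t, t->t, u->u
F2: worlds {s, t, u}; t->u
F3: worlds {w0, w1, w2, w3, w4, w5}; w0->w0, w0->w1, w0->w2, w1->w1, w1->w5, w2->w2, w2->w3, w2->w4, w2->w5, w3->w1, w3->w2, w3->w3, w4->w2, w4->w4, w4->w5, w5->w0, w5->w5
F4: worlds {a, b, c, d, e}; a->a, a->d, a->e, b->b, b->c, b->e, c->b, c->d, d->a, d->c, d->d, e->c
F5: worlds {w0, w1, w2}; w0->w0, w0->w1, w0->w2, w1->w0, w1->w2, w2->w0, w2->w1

F2

Frame correspondent (Sahlqvist): ∀x ∀z (xR²z → ∃w (x = w ∧ zRw)) — i.e. a generalized confluence (Geach) condition.
F1: fails — sR²t but no w with s=w and tRw.
F2: condition met.
F3: fails — w0R²w1 but no w with w0=w and w1Rw.
F4: fails — aR²c but no w with a=w and cRw.
F5: fails — w1R²w1 but no w with w1=w and w1Rw.
Valid on: F2.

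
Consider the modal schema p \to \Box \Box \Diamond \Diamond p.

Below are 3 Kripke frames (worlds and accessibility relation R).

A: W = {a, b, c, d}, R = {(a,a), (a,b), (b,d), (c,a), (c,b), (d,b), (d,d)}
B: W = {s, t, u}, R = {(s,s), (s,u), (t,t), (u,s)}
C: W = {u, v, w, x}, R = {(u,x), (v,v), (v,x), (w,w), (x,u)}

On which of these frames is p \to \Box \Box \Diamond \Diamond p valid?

B

Frame correspondent (Sahlqvist): \forall x \forall z (x R^2 z \to \exists w (x = w \wedge z R^2 w)) — i.e. a generalized confluence (Geach) condition.
A: fails — aR²b but no w with a=w and bR²w.
B: satisfies the condition.
C: fails — vR²u but no t with v=t and uR²t.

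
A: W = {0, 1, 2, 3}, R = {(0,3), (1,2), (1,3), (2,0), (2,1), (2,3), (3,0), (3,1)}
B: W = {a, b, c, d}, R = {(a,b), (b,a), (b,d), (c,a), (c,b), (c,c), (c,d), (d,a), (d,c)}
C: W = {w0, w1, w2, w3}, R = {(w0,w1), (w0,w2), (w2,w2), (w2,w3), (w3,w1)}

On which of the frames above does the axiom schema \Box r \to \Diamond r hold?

A, B

This is the axiom for seriality; its first-order frame correspondent is \forall x \exists y Rxy.
A: ✓.
B: ✓.
C: fails — world w1 has no successor.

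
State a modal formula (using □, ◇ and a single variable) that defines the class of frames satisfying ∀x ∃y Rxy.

□ψ → ◇ψ

A defining formula is □ψ → ◇ψ (the D axiom).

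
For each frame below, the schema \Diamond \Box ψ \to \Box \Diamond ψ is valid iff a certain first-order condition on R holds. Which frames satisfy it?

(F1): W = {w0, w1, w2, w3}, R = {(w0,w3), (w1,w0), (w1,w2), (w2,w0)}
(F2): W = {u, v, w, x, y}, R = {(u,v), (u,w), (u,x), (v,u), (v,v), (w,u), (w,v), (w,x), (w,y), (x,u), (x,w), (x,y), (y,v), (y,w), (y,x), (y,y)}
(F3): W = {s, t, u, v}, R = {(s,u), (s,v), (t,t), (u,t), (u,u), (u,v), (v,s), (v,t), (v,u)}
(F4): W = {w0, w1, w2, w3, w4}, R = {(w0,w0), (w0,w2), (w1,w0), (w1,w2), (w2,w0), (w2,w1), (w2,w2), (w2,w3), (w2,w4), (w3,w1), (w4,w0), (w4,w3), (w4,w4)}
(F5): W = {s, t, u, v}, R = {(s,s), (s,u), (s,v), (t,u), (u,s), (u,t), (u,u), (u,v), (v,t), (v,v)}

This is the axiom for convergence; its first-order frame correspondent is \forall x \forall y \forall z (Rxy \wedge Rxz \to \exists w (Ryw \wedge Rzw)).
(F1): fails — Rw0w3 and Rw0w3 but w3 and w3 have no common successor.
(F2): holds.
(F3): fails — Rvt and Rvs but t and s have no common successor.
(F4): fails — Rw2w4 and Rw2w3 but w4 and w3 have no common successor.
(F5): fails — Ruv and Rut but v and t have no common successor.

(F2)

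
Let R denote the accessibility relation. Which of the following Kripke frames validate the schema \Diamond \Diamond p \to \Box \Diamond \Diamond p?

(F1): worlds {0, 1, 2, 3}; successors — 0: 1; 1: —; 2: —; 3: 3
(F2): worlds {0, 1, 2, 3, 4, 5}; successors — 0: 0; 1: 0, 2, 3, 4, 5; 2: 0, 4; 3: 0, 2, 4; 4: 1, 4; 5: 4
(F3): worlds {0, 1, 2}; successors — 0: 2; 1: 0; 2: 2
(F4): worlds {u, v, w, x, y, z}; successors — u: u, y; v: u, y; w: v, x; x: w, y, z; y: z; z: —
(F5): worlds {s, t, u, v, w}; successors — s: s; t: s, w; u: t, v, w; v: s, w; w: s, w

Frame correspondent (Sahlqvist): \forall x \forall y \forall z ((x R^2 y \wedge xRz) \to \exists w (y = w \wedge z R^2 w)) — i.e. a generalized confluence (Geach) condition.
(F1): ✓.
(F2): fails — 1R²0, 1R5 but no w with 0=w and 5R²w.
(F3): ✓.
(F4): fails — uR²u, uRy but no t with u=t and yR²t.
(F5): fails — tR²w, tRs but no w* with w=w* and sR²w*.
Valid on: (F1), (F3).

(F1), (F3)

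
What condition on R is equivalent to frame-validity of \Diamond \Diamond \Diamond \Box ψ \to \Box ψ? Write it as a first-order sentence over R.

This is a Sahlqvist (Geach-type) schema ◇^3□^1ψ → □^1◇^0ψ.
Minimal-valuation argument: fix x; take any y with xR^3y and any z with xR^1z. Set V(ψ) to the set of worlds R-reachable from y in exactly 1 step. Then □^1ψ holds at y, so the antecedent holds at x; validity forces ◇^0ψ at z, giving a w with zR^0w and yR^1w.
First-order correspondent: \forall x \forall y \forall z ((x R^3 y \wedge xRz) \to \exists w (yRw \wedge z = w)).

\forall x \forall y \forall z ((x R^3 y \wedge xRz) \to \exists w (yRw \wedge z = w))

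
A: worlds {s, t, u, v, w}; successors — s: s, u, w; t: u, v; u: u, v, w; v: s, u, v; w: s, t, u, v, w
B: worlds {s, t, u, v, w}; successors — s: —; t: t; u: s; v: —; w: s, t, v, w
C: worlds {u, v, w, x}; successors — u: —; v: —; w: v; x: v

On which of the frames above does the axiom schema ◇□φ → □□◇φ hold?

A, C

Frame correspondent (Sahlqvist): ∀x ∀y ∀z ((xRy ∧ xR²z) → ∃w (yRw ∧ zRw)) — i.e. a generalized confluence (Geach) condition.
A: holds.
B: fails — wRs, wR²s but no w* with sRw* and sRw*.
C: holds.
Valid on: A, C.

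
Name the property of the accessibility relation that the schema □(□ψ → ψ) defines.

Suppose □(□ψ→ψ) is valid. Take Rxy and set V(ψ)={w : Ryw}. Then at y, □ψ holds; since □(□ψ→ψ) at x, □ψ→ψ at y, so ψ at y, i.e. Ryy.
Conversely, on a frame with shift-reflexivity the schema holds at every world under every valuation.
So the correspondent is shift-reflexivity.

shift-reflexivity: ∀x ∀y (Rxy → Ryy)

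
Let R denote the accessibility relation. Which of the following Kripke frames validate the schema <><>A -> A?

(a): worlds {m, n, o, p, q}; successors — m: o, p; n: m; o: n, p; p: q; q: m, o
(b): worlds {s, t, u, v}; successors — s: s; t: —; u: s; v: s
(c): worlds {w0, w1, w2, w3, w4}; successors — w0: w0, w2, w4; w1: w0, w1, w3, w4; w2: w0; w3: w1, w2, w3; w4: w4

none

Frame correspondent (Sahlqvist): forall x forall y (x R^2 y -> exists w (y = w & x = w)) — i.e. a generalized confluence (Geach) condition.
(a): fails — mR²n but n ≠ m.
(b): fails — uR²s but s ≠ u.
(c): fails — w0R²w2 but w2 ≠ w0.
Valid on no frame.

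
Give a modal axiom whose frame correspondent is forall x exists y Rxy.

□r → ◇r

This is seriality; the standard corresponding axiom is D: □r → ◇r.
Suppose □r→◇r is valid. At any x set V(r)=W. Then □r at x, so ◇r at x, so x has a successor.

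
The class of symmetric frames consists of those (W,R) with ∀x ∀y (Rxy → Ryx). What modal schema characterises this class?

s → □◇s

The condition is symmetry. The B schema s → □◇s defines it.
Suppose s→□◇s is valid. Take Rxy and set V(s)={x}. Then s at x, so □◇s at x, so ◇s at y, so some z with Ryz has s; z=x, i.e. Ryx.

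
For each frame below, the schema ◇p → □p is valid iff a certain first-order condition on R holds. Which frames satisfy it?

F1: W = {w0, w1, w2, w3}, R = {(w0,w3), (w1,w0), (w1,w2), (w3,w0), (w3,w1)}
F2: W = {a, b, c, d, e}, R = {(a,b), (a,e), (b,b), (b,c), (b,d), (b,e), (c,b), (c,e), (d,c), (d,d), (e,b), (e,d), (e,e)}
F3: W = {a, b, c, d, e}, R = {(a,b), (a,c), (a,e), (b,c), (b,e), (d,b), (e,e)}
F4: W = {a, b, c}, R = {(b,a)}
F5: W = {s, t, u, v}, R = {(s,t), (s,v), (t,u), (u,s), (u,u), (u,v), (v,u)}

F4

Frame correspondent (Sahlqvist): ∀x ∀y ∀z (Rxy ∧ Rxz → y = z) — i.e. partial functionality.
F1: fails — w1 sees both w0 and w2.
F2: fails — a sees both b and e.
F3: fails — a sees both b and c.
F4: satisfies the condition.
F5: fails — s sees both t and v.
Valid on: F4.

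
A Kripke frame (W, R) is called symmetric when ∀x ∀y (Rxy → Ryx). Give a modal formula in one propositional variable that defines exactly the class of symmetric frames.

This is symmetry; the standard corresponding axiom is B: p → □◇p.
Suppose p→□◇p is valid. Take Rxy and set V(p)={x}. Then p at x, so □◇p at x, so ◇p at y, so some z with Ryz has p; z=x, i.e. Ryx.

p → □◇p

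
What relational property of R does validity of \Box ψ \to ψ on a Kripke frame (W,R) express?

Reflexivity

Suppose □ψ→ψ is valid. At any x set V(ψ)={w : Rxw}. Then □ψ holds at x, so ψ holds at x, i.e. Rxx.
The converse is a direct semantic check.
Frame condition: \forall x Rxx.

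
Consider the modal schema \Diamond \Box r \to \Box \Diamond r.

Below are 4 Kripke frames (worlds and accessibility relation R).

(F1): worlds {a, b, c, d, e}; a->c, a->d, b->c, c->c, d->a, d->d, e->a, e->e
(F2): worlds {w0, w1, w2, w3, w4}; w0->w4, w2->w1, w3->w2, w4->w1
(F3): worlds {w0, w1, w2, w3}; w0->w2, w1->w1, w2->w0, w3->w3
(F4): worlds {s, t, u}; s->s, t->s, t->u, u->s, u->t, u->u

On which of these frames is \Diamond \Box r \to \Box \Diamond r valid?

(F3), (F4)

This is the axiom for convergence; its first-order frame correspondent is \forall x \forall y \forall z (Rxy \wedge Rxz \to \exists w (Ryw \wedge Rzw)).
(F1): fails — Rac and Rad but c and d have no common successor.
(F2): fails — Rw2w1 and Rw2w1 but w1 and w1 have no common successor.
(F3): holds.
(F4): holds.
Valid on: (F3), (F4).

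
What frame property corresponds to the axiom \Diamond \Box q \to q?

symmetry: \forall x \forall y (Rxy \to Ryx)

This is frame-equivalent to q → □◇q (substitute ¬q for q and contrapose).
Suppose q→□◇q is valid. Take Rxy and set V(q)={x}. Then q at x, so □◇q at x, so ◇q at y, so some z with Ryz has q; z=x, i.e. Ryx.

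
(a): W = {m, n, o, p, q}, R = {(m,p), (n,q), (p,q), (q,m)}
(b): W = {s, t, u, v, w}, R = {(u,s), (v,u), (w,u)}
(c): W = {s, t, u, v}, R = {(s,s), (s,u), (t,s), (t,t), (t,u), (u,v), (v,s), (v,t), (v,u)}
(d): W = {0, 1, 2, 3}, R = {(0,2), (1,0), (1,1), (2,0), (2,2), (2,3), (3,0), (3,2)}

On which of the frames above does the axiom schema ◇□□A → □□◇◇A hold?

This is the axiom for a generalized confluence (Geach) condition; its first-order frame correspondent is ∀x ∀y ∀z ((xRy ∧ xR²z) → ∃w (yR²w ∧ zR²w)).
(a): fails — mRp, mR²q but no w with pR²w and qR²w.
(b): fails — vRu, vR²s but no w* with uR²w* and sR²w*.
(c): ✓.
(d): ✓.

(c), (d)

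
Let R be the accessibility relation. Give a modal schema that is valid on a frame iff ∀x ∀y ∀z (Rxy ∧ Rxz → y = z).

◇s → □s

A defining formula is ◇s → □s (the CD axiom).
Suppose ◇s→□s is valid. Take Rxy, Rxz and set V(s)={y}. Then ◇s at x, so □s at x, so s at z, i.e. z=y.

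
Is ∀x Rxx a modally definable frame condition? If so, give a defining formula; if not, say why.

Yes: it is reflexivity, defined by the T schema □q → q.
Suppose □q→q is valid. At any x set V(q)={w : Rxw}. Then □q holds at x, so q holds at x, i.e. Rxx.

Definable; □q → q defines it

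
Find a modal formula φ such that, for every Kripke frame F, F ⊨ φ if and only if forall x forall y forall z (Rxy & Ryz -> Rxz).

□p → □□p

The condition is transitivity. The 4 schema □p → □□p defines it.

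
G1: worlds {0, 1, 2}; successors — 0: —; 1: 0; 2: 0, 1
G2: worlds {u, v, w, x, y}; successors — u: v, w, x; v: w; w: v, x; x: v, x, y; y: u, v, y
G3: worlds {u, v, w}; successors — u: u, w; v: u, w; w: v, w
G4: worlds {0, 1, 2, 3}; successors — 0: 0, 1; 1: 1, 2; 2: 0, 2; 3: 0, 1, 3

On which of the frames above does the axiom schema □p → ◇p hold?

G2, G3, G4

This is the axiom for seriality; its first-order frame correspondent is ∀x ∃y Rxy.
G1: fails — world 0 has no successor.
G2: ✓.
G3: ✓.
G4: ✓.
Valid on: G2, G3, G4.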